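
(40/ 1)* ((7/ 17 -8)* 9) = -46440/ 17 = -2731.76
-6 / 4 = -3 / 2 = -1.50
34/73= 0.47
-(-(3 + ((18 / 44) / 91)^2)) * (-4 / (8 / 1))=-12024093 / 8016008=-1.50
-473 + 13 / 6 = -2825 / 6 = -470.83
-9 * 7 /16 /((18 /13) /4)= -91 /8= -11.38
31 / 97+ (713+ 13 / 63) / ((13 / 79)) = 344339305 / 79443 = 4334.42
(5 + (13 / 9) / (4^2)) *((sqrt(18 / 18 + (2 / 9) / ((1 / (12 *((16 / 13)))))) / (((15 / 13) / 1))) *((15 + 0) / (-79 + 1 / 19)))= -13927 *sqrt(6513) / 648000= -1.73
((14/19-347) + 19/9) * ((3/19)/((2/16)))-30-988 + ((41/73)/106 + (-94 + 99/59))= -763919413109/494434986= -1545.04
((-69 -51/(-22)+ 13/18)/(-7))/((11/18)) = 15.42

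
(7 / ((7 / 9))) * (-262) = -2358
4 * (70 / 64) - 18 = -109 / 8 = -13.62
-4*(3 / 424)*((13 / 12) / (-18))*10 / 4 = 65 / 15264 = 0.00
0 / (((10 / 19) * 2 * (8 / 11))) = 0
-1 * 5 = -5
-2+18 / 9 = 0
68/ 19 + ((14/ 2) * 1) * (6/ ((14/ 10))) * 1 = 638/ 19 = 33.58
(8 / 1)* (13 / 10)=52 / 5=10.40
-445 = -445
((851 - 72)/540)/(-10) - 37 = -200579/5400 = -37.14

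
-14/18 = -7/9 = -0.78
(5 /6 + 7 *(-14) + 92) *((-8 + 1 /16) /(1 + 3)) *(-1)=-10.25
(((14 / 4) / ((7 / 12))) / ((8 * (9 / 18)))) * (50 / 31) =75 / 31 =2.42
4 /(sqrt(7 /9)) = 12 *sqrt(7) /7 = 4.54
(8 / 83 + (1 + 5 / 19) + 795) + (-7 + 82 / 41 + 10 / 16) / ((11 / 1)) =795.96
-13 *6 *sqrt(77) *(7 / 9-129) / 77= 30004 *sqrt(77) / 231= 1139.76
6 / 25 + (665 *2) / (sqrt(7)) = 502.93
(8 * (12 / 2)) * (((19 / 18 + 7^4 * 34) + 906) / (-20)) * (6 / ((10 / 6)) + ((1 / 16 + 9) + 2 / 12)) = -2541439.10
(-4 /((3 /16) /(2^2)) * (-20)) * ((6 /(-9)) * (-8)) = 81920 /9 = 9102.22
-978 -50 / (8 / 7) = -1021.75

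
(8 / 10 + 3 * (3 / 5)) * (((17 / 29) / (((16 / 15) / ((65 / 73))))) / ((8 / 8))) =43095 / 33872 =1.27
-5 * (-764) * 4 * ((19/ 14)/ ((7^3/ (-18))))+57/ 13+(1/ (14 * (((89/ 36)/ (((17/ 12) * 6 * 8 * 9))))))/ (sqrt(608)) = -33830583/ 31213+1377 * sqrt(38)/ 11837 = -1083.14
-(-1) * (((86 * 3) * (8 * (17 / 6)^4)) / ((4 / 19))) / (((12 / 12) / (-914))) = -31184152249 / 54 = -577484300.91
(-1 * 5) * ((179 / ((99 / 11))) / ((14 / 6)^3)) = -2685 / 343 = -7.83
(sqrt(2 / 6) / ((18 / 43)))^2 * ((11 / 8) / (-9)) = -20339 / 69984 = -0.29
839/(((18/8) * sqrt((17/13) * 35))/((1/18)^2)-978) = 3555682/101257701 + 67959 * sqrt(7735)/33752567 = 0.21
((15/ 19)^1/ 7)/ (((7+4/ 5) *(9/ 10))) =250/ 15561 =0.02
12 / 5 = 2.40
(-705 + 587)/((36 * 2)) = -1.64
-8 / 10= -4 / 5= -0.80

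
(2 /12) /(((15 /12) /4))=8 /15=0.53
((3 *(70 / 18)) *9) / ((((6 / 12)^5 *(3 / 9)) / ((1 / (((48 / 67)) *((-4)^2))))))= 7035 / 8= 879.38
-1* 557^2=-310249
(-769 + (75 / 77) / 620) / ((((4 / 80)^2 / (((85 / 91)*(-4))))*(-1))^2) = -33951243728000000 / 19766747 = -1717593882.70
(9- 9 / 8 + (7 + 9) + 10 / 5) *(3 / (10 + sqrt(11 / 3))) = 9315 / 1156- 621 *sqrt(33) / 2312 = 6.51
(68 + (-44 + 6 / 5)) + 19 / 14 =1859 / 70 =26.56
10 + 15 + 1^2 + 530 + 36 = 592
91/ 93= 0.98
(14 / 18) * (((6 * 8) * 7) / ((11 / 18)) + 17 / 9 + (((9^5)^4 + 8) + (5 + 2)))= 8425262163126452051821 / 891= 9455962023710945063.77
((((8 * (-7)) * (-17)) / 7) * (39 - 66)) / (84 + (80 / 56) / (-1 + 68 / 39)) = -812 / 19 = -42.74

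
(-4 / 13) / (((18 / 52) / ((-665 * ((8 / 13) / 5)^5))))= 34865152 / 2088523125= 0.02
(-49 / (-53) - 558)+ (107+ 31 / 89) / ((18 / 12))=-6870451 / 14151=-485.51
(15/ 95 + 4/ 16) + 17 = 1323/ 76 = 17.41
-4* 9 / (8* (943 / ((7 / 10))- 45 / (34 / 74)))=-0.00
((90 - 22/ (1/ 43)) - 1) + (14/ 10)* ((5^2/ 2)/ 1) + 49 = -1581/ 2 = -790.50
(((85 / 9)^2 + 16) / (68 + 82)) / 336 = 8521 / 4082400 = 0.00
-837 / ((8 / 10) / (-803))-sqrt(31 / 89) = 3360555 / 4-sqrt(2759) / 89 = 840138.16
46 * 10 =460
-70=-70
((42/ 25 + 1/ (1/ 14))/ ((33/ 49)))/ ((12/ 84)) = 134456/ 825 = 162.98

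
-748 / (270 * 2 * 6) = -187 / 810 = -0.23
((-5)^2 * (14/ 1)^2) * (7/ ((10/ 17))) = 58310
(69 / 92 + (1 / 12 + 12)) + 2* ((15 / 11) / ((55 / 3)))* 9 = 14.17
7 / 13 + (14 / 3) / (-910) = 8 / 15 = 0.53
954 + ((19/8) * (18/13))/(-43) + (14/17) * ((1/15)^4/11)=20192588800679/21167932500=953.92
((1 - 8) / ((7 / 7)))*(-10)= 70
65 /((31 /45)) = 2925 /31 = 94.35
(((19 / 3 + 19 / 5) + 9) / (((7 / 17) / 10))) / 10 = 697 / 15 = 46.47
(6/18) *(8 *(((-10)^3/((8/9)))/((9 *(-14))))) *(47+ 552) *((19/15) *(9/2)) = 569050/7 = 81292.86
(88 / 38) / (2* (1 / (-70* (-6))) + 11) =9240 / 43909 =0.21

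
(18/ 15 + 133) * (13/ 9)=193.84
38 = 38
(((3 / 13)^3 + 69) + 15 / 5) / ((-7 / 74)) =-11707614 / 15379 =-761.27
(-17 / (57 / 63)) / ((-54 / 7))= 833 / 342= 2.44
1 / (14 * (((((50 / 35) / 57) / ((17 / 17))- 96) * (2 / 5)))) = -285 / 153176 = -0.00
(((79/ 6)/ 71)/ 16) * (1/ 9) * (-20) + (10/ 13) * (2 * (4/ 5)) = 240241/ 199368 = 1.21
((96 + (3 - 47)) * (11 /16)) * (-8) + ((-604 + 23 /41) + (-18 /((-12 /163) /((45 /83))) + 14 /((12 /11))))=-7595960 /10209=-744.05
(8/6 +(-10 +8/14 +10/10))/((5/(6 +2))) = -1192/105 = -11.35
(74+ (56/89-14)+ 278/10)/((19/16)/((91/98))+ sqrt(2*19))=-28647528/9211945+ 425620416*sqrt(38)/175026955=11.88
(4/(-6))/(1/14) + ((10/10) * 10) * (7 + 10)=482/3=160.67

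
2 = 2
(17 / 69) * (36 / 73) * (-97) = -19788 / 1679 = -11.79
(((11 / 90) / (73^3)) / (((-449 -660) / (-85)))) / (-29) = -187 / 225201163266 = -0.00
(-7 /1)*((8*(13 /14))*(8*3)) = -1248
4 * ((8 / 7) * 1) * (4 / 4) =32 / 7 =4.57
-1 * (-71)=71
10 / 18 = 0.56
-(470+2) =-472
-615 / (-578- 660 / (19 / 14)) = 11685 / 20222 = 0.58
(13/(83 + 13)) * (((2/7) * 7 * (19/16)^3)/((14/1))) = 89167/2752512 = 0.03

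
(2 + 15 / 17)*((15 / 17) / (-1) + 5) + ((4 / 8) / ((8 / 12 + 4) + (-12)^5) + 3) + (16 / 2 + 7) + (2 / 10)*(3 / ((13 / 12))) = 853204982221 / 28045328740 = 30.42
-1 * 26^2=-676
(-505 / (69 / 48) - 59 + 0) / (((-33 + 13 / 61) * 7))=575657 / 322000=1.79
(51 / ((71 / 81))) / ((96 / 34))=23409 / 1136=20.61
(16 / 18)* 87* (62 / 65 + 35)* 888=2469022.52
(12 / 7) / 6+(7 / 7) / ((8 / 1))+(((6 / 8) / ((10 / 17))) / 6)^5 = 9430738999 / 22937600000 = 0.41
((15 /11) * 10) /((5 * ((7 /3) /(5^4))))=56250 /77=730.52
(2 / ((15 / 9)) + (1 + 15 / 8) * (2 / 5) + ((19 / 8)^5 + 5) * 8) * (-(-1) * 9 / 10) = 119230407 / 204800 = 582.18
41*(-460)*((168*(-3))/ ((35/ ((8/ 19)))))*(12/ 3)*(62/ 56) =67352832/ 133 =506412.27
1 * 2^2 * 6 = 24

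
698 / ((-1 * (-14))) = 349 / 7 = 49.86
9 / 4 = 2.25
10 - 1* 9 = 1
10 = 10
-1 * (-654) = 654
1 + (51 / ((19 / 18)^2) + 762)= 291967 / 361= 808.77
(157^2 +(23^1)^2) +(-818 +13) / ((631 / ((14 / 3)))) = 47650684 / 1893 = 25172.05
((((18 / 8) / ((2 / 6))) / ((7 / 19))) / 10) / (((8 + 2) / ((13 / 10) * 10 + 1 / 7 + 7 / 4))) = 213921 / 78400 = 2.73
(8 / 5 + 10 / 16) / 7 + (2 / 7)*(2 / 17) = 239 / 680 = 0.35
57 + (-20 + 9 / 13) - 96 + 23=-459 / 13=-35.31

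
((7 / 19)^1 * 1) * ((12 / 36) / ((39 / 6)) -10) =-3.67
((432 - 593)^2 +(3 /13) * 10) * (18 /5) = 6066054 /65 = 93323.91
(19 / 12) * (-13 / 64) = -247 / 768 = -0.32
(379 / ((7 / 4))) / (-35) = -1516 / 245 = -6.19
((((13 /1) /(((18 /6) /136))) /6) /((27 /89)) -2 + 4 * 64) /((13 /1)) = 140398 /3159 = 44.44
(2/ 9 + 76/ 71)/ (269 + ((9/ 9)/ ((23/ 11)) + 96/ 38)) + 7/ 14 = 0.50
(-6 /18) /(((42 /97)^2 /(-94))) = 442223 /2646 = 167.13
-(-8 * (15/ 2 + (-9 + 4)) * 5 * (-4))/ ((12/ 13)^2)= -4225/ 9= -469.44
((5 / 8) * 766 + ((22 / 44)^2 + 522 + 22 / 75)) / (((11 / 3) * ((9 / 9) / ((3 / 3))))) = 6827 / 25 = 273.08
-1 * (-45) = 45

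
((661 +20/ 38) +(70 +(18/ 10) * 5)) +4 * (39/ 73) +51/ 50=51574437/ 69350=743.68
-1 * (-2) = 2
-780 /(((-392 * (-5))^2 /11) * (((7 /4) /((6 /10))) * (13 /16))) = -396 /420175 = -0.00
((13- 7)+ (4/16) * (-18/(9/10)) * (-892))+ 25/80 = 71461/16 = 4466.31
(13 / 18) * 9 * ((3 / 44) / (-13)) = -3 / 88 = -0.03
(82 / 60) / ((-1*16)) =-41 / 480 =-0.09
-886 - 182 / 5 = -4612 / 5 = -922.40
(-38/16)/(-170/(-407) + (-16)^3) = 7733/13335216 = 0.00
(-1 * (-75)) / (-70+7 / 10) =-250 / 231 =-1.08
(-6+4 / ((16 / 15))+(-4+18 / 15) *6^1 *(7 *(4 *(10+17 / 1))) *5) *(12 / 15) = -50805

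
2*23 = 46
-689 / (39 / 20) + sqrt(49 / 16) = -4219 / 12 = -351.58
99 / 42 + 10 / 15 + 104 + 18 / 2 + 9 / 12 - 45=6029 / 84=71.77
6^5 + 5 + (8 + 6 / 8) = 31159 / 4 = 7789.75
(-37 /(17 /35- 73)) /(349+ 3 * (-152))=-1295 /271566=-0.00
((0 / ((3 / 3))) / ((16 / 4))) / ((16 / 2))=0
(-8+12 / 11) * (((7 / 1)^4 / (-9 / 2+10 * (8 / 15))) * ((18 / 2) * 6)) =-59122224 / 55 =-1074949.53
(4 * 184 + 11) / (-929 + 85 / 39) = -29133 / 36146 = -0.81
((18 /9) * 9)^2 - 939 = -615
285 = 285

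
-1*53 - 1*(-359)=306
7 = 7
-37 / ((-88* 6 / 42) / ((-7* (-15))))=27195 / 88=309.03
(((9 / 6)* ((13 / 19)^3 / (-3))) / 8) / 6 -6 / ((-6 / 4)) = 2631659 / 658464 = 4.00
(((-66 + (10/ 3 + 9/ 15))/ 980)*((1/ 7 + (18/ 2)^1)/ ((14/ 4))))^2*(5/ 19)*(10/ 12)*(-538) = -5233664/ 1620675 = -3.23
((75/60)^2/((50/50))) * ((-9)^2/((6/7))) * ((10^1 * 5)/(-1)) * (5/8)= -590625/128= -4614.26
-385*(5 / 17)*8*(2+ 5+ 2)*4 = -554400 / 17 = -32611.76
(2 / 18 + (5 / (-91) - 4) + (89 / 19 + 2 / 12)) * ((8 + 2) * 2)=282290 / 15561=18.14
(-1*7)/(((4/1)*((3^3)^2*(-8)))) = 7/23328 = 0.00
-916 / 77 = -11.90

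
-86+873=787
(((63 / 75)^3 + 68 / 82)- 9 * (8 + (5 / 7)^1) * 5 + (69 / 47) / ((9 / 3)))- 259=-136835687746 / 210765625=-649.23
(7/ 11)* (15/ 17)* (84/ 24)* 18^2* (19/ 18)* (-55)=-628425/ 17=-36966.18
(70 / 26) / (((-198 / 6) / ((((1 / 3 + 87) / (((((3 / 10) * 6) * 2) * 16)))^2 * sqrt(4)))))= -15015875 / 40030848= -0.38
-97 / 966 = -0.10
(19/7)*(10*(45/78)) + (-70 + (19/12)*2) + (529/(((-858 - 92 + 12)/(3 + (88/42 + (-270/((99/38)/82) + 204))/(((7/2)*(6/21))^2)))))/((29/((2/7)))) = -5.12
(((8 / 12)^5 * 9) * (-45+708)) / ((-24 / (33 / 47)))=-9724 / 423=-22.99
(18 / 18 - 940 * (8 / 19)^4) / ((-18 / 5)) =6199865 / 781926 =7.93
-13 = -13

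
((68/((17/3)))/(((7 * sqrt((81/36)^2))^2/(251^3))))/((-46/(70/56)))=-632530040/30429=-20787.08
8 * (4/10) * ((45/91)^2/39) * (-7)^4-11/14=1457593/30758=47.39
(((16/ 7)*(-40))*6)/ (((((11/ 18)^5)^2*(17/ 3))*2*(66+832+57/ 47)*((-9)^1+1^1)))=120824610948956160/ 130447011733535497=0.93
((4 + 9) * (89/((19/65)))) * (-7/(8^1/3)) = -1579305/152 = -10390.16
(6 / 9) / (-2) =-1 / 3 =-0.33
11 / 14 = 0.79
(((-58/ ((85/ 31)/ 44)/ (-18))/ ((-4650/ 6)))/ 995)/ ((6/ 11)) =-7018/ 57088125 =-0.00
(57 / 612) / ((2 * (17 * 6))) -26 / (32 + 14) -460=-440837851 / 957168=-460.56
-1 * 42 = -42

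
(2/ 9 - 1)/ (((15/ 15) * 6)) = -7/ 54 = -0.13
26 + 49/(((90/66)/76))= 41354/15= 2756.93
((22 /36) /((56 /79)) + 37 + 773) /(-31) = -817349 /31248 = -26.16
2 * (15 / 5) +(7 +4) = 17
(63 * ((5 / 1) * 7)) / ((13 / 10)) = 22050 / 13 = 1696.15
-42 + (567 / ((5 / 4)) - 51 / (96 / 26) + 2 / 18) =397.90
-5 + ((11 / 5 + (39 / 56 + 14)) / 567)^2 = -14000145071 / 2800526400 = -5.00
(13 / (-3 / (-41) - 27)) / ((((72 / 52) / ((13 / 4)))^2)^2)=-434784474293 / 29668737024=-14.65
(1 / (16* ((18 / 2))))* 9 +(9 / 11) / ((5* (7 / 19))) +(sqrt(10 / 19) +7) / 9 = 1.37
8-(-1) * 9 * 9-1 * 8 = 81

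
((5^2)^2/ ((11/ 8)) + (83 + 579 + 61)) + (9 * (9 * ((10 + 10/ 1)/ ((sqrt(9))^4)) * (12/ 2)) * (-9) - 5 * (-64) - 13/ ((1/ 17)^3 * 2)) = -693373/ 22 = -31516.95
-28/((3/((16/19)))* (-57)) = 448/3249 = 0.14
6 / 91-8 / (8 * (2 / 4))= -176 / 91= -1.93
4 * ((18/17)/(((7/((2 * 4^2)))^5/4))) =9663676416/285719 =33822.31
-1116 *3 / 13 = -257.54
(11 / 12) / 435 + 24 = 125291 / 5220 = 24.00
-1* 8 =-8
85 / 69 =1.23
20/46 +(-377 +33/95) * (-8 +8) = 0.43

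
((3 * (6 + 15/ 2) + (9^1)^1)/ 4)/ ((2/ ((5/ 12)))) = 2.58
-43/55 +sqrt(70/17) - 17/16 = -1623/880 +sqrt(1190)/17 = 0.18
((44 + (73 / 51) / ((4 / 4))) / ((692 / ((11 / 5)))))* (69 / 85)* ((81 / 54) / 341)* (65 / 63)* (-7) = -692783 / 185988840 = -0.00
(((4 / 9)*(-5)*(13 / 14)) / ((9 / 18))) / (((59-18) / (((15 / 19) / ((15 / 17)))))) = -4420 / 49077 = -0.09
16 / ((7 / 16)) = 256 / 7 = 36.57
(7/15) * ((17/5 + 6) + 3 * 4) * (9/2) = 2247/50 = 44.94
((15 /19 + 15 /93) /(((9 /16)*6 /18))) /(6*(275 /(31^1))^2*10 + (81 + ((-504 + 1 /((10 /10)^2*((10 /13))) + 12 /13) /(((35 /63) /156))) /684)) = 13888000 /12589538931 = 0.00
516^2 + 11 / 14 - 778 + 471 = 3723297 / 14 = 265949.79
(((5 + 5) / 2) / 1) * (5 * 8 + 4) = 220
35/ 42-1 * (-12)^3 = 10373/ 6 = 1728.83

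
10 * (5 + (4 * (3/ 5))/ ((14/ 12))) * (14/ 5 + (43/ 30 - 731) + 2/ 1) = -5370521/ 105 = -51147.82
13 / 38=0.34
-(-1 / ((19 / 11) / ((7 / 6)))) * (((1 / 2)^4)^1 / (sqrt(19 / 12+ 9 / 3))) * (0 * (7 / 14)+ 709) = 4963 * sqrt(165) / 4560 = 13.98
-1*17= -17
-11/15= -0.73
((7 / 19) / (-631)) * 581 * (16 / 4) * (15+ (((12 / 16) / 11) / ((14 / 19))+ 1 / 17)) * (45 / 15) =-276553095 / 4483886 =-61.68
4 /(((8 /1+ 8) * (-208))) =-1 /832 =-0.00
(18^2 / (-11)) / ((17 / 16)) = -5184 / 187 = -27.72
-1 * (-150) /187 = 150 /187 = 0.80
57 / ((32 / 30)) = 855 / 16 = 53.44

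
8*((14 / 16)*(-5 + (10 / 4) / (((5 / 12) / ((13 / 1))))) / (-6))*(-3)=511 / 2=255.50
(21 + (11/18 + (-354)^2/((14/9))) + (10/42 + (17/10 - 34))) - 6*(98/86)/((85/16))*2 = 18547215034/230265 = 80547.26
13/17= 0.76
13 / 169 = 1 / 13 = 0.08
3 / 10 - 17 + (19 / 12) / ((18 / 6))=-2911 / 180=-16.17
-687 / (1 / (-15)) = 10305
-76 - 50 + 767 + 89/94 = 60343/94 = 641.95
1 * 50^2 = 2500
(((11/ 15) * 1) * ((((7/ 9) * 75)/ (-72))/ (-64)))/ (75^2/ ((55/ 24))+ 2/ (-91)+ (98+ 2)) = 385385/ 106047138816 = 0.00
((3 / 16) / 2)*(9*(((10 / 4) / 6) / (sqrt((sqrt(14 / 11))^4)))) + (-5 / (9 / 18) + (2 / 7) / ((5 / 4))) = -9.50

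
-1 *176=-176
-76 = -76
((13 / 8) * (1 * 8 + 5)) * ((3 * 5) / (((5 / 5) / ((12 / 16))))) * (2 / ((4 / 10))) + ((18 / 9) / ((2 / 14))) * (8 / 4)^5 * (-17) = -205687 / 32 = -6427.72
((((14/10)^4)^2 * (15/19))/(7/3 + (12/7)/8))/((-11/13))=-9442744038/1747109375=-5.40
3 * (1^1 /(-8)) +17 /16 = 11 /16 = 0.69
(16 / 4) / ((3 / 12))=16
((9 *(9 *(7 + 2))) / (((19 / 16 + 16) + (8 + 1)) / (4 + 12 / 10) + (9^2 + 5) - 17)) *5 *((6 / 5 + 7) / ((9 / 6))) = 269.14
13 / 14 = 0.93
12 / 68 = 3 / 17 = 0.18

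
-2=-2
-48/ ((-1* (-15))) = -16/ 5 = -3.20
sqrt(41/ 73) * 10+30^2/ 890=90/ 89+10 * sqrt(2993)/ 73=8.51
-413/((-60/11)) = 4543/60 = 75.72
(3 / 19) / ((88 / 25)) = 0.04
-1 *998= -998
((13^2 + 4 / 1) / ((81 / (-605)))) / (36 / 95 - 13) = 903925 / 8829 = 102.38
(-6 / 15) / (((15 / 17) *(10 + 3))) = -34 / 975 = -0.03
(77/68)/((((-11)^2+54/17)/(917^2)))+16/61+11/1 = 3955456661/515084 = 7679.25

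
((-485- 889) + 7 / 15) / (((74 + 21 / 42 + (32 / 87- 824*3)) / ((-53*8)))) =-506668976 / 2085505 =-242.95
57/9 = 19/3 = 6.33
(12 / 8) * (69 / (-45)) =-23 / 10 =-2.30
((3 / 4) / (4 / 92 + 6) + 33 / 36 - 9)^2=11015761 / 173889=63.35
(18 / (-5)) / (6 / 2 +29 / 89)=-801 / 740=-1.08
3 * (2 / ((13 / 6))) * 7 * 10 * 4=10080 / 13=775.38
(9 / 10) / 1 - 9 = -81 / 10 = -8.10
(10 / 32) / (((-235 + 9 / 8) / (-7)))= 35 / 3742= 0.01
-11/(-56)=11/56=0.20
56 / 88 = 7 / 11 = 0.64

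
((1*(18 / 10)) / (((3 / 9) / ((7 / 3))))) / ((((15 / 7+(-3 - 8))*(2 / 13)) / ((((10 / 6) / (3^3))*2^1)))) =-637 / 558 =-1.14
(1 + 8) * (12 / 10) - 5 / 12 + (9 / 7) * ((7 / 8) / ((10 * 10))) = 24947 / 2400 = 10.39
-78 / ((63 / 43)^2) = -48074 / 1323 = -36.34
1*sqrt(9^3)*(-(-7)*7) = 1323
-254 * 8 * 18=-36576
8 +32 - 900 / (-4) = 265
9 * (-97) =-873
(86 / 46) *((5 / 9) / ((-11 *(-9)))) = 215 / 20493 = 0.01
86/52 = 1.65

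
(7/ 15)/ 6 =7/ 90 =0.08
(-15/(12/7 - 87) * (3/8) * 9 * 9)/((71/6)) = 25515/56516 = 0.45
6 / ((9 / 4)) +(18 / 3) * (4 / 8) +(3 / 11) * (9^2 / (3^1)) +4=17.03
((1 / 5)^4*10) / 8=1 / 500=0.00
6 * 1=6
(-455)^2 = 207025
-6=-6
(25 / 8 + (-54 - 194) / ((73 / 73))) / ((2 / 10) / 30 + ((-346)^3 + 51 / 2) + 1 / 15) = 0.00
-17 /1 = -17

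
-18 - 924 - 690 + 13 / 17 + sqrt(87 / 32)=-27731 / 17 + sqrt(174) / 8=-1629.59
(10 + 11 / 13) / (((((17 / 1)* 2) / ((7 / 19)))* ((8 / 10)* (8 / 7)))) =34545 / 268736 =0.13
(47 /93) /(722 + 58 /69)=1081 /1546156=0.00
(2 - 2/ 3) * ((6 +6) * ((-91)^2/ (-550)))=-66248/ 275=-240.90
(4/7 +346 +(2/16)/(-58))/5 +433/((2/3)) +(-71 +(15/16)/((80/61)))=168513697/259840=648.53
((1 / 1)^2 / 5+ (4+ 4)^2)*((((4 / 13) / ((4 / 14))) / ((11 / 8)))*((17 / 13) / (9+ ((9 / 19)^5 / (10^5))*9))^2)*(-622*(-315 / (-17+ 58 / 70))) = -16179389342151896796303200000000000 / 1257959470347712328707774102983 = -12861.61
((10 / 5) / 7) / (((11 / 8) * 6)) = 8 / 231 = 0.03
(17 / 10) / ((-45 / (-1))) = 17 / 450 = 0.04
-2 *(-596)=1192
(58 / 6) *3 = 29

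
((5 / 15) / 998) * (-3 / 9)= -1 / 8982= -0.00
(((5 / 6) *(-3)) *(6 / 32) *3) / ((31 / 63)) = -2835 / 992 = -2.86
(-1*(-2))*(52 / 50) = 52 / 25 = 2.08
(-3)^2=9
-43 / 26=-1.65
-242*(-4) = 968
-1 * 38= -38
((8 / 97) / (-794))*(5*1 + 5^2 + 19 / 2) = -158 / 38509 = -0.00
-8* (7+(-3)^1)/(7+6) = -32/13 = -2.46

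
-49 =-49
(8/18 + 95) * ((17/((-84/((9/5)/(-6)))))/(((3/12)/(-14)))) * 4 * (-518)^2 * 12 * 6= -125386731904/5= -25077346380.80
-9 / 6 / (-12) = 0.12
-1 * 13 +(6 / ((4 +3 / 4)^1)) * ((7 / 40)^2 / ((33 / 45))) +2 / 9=-957431 / 75240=-12.73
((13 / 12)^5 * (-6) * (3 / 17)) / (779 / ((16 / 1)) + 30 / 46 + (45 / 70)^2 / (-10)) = -160941235 / 5021871264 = -0.03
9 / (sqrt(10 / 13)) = 9 * sqrt(130) / 10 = 10.26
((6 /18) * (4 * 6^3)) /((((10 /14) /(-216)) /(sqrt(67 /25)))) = -435456 * sqrt(67) /25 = -142574.44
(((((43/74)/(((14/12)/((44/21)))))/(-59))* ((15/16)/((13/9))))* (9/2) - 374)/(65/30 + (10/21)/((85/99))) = -212219319477/1543931116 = -137.45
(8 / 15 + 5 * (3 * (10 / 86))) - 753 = -484216 / 645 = -750.72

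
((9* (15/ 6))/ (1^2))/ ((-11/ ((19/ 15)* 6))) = -171/ 11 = -15.55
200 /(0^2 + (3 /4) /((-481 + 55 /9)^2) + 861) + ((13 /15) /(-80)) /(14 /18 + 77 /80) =89101024322507 /394142489568555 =0.23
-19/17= -1.12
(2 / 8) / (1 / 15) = 15 / 4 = 3.75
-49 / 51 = -0.96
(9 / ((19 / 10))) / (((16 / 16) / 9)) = 810 / 19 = 42.63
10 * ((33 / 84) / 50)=11 / 140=0.08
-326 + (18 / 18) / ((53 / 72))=-17206 / 53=-324.64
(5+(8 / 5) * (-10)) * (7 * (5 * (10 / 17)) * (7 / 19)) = -26950 / 323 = -83.44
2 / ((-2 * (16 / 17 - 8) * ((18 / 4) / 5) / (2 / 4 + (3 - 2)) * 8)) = 17 / 576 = 0.03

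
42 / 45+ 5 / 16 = 299 / 240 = 1.25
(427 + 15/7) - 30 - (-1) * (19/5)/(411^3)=969888638203/2429928585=399.14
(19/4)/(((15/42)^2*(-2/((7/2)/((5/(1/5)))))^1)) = -6517/2500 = -2.61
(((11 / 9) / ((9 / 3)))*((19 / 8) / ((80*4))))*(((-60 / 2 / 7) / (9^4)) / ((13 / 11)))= -2299 / 1375605504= -0.00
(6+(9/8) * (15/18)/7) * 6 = 2061/56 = 36.80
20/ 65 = 4/ 13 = 0.31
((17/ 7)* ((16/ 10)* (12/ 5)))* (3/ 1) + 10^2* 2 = 39896/ 175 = 227.98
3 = 3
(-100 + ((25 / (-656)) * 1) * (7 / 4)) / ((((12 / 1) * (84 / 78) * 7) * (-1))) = 1137825 / 1028608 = 1.11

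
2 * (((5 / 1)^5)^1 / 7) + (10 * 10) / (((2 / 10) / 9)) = 37750 / 7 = 5392.86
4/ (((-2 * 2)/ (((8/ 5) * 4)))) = -32/ 5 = -6.40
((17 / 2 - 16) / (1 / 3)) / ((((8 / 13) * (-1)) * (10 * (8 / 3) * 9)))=39 / 256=0.15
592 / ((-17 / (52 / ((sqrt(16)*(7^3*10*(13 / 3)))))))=-888 / 29155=-0.03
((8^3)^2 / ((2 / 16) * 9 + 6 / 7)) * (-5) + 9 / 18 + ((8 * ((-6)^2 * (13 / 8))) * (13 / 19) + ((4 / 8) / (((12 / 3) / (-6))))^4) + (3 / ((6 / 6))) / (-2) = -356846642611 / 539904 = -660944.62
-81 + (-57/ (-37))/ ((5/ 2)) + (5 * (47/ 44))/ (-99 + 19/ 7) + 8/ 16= -438575521/ 5486360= -79.94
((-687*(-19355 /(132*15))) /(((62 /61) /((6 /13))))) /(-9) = -54073999 /159588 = -338.83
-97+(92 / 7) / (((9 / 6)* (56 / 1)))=-14236 / 147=-96.84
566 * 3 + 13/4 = 6805/4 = 1701.25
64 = 64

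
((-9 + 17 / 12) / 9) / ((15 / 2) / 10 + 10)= -91 / 1161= -0.08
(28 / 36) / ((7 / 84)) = 28 / 3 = 9.33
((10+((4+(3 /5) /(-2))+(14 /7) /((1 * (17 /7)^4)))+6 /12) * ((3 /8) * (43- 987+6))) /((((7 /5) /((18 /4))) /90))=-484685451405 /334084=-1450789.18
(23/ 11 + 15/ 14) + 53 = 8649/ 154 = 56.16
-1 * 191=-191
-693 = -693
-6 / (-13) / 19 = 6 / 247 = 0.02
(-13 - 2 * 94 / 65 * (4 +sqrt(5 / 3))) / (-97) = 188 * sqrt(15) / 18915 +1597 / 6305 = 0.29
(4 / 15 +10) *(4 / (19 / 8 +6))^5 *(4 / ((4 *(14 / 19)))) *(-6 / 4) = -3506438144 / 6750625535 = -0.52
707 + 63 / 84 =2831 / 4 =707.75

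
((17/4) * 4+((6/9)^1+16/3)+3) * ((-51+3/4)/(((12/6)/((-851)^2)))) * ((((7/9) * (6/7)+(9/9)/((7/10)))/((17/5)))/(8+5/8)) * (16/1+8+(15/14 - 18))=-199106785020/833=-239023751.52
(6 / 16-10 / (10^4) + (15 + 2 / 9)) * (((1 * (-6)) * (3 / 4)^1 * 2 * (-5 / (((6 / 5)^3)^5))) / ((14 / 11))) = 942398681640625 / 26330359136256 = 35.79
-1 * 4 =-4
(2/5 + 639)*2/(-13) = -6394/65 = -98.37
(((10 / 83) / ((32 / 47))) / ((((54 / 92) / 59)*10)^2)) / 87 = 86548103 / 421128720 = 0.21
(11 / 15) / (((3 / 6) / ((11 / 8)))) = 121 / 60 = 2.02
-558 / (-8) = 279 / 4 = 69.75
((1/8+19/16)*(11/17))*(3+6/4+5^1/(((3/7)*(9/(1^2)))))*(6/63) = 3443/7344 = 0.47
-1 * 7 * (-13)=91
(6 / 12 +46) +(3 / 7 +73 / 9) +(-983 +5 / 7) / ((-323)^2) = 723397847 / 13145454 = 55.03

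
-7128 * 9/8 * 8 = -64152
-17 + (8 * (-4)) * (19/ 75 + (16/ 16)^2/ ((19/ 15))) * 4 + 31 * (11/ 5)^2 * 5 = 854602/ 1425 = 599.72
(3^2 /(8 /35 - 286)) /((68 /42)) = -2205 /113356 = -0.02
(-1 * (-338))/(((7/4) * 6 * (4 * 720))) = 0.01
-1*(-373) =373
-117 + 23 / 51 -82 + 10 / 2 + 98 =-4873 / 51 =-95.55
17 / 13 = 1.31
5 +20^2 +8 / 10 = 2029 / 5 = 405.80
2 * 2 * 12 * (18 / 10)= 432 / 5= 86.40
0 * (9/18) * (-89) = 0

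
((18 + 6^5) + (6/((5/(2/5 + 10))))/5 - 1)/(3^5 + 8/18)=8769933/273875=32.02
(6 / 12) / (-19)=-1 / 38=-0.03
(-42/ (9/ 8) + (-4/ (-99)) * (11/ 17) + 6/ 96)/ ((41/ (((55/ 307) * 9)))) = -5014625/ 3423664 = -1.46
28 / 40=7 / 10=0.70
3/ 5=0.60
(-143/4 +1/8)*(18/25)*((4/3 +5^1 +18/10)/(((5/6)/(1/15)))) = -16.69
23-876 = -853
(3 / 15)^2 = 1 / 25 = 0.04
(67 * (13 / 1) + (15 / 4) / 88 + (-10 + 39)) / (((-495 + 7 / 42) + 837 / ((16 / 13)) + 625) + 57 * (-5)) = 950445 / 554642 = 1.71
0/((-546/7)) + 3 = 3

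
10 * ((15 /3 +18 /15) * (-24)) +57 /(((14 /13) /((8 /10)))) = -50598 /35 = -1445.66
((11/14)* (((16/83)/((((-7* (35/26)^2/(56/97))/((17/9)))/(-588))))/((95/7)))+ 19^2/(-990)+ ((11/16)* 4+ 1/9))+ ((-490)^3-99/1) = -890834895559226021/7571965500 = -117649095.94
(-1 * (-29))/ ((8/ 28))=203/ 2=101.50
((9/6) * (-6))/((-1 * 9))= 1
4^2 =16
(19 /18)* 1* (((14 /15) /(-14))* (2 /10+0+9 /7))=-494 /4725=-0.10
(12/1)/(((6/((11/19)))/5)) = 110/19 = 5.79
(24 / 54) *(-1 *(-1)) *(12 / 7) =16 / 21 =0.76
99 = 99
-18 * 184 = -3312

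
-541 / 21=-25.76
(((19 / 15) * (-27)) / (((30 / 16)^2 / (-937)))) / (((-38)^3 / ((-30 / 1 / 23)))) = 44976 / 207575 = 0.22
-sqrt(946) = -30.76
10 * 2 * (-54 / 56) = -135 / 7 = -19.29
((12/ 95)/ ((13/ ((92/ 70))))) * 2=1104/ 43225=0.03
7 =7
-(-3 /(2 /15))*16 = 360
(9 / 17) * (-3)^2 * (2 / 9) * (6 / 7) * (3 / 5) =324 / 595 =0.54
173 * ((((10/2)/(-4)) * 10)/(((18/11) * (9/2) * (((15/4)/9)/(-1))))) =19030/27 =704.81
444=444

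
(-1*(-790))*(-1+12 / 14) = -790 / 7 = -112.86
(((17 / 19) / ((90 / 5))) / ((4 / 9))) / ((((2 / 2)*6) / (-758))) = -6443 / 456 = -14.13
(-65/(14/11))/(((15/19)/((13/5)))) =-168.20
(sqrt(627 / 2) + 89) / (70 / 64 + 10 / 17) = 272* sqrt(1254) / 915 + 48416 / 915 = 63.44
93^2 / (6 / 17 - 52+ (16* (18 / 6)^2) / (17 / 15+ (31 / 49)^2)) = 507557916 / 2479439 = 204.71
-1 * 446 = -446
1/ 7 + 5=36/ 7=5.14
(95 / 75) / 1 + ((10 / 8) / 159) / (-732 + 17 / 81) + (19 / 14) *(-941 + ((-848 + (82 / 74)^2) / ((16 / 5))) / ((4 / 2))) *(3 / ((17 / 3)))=-2161527033364079 / 2807572799040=-769.89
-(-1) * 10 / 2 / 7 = 5 / 7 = 0.71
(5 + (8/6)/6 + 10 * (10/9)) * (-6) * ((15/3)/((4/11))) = -2695/2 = -1347.50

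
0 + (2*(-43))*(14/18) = -602/9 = -66.89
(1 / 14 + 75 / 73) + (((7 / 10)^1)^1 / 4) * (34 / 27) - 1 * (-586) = 587.32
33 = 33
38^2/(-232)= -361/58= -6.22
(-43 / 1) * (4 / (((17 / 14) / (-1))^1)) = 2408 / 17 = 141.65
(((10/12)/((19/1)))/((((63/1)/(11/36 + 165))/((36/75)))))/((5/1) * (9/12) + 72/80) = 0.01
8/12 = 2/3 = 0.67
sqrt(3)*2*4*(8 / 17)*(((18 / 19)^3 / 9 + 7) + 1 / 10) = 15791008*sqrt(3) / 583015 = 46.91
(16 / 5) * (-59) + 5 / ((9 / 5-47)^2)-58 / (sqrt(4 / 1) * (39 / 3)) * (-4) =-597172467 / 3319940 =-179.87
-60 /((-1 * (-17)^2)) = 60 /289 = 0.21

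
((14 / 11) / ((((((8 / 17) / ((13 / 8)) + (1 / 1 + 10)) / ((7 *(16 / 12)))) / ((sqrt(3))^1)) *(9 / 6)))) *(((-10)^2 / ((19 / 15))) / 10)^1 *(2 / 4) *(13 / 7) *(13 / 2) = 10457720 *sqrt(3) / 312873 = 57.89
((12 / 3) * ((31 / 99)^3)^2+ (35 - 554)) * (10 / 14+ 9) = -33226476031658860 / 6590361045807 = -5041.68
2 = 2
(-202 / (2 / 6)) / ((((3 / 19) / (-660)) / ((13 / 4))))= 8232510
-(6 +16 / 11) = -82 / 11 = -7.45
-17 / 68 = -1 / 4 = -0.25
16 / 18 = 8 / 9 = 0.89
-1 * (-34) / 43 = 34 / 43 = 0.79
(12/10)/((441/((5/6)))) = 1/441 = 0.00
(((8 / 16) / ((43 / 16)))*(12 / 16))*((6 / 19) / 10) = 18 / 4085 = 0.00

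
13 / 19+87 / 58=83 / 38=2.18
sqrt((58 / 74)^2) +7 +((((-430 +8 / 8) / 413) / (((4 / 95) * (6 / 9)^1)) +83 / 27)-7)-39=-238136263 / 3300696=-72.15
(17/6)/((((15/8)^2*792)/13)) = 884/66825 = 0.01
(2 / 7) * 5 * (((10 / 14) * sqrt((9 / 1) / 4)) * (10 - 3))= 75 / 7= 10.71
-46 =-46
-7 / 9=-0.78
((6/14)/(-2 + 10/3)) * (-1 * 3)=-27/28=-0.96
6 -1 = 5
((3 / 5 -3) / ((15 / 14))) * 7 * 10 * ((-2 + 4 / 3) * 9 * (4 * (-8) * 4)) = -120422.40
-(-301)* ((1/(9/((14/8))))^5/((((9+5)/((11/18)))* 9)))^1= 7949711/19591041024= 0.00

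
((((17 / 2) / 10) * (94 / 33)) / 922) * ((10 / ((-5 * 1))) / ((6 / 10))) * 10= -3995 / 45639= -0.09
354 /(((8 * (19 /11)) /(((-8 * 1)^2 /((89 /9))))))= 280368 /1691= 165.80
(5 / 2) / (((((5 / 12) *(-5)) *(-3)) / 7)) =14 / 5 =2.80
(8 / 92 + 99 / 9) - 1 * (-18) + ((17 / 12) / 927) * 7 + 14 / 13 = 100362937 / 3326076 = 30.17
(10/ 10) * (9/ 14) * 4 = 18/ 7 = 2.57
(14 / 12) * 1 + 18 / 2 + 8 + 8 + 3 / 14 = 554 / 21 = 26.38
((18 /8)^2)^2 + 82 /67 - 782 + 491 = -4530653 /17152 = -264.15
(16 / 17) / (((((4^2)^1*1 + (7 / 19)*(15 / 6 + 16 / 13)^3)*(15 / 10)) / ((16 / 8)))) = 21372416 / 598322565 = 0.04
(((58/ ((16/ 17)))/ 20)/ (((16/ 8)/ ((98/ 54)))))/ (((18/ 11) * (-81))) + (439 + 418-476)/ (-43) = -4810928981/ 541676160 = -8.88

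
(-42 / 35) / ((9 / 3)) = -2 / 5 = -0.40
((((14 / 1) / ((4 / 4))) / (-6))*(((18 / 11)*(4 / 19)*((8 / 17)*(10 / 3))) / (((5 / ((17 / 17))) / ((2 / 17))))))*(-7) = 12544 / 60401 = 0.21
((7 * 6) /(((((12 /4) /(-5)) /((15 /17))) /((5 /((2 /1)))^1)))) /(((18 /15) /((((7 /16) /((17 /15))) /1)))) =-459375 /9248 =-49.67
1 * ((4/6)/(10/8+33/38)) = 152/483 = 0.31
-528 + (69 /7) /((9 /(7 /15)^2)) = -356239 /675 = -527.76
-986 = -986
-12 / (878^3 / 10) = -15 / 84604519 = -0.00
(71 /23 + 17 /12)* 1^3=1243 /276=4.50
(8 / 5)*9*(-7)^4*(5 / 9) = 19208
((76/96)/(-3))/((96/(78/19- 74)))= 83/432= 0.19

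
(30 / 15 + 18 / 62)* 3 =213 / 31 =6.87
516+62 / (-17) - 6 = 8608 / 17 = 506.35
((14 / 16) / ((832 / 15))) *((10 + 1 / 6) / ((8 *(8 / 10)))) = 10675 / 425984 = 0.03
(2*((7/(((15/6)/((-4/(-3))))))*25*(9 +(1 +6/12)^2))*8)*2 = 33600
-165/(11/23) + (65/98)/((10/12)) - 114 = -22452/49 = -458.20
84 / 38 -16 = -262 / 19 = -13.79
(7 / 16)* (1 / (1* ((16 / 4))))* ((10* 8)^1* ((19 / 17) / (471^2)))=665 / 15085188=0.00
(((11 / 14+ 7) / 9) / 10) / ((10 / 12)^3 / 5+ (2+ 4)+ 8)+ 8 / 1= 854374 / 106715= 8.01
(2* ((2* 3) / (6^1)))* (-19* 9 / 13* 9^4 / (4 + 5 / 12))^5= -884640802673605562937233861042571264 / 155273059182449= -5697323201664589103746.14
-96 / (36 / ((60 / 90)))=-16 / 9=-1.78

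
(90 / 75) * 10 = 12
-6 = -6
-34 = -34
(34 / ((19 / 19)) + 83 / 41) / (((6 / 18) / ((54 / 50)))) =119637 / 1025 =116.72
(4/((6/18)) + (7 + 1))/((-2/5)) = -50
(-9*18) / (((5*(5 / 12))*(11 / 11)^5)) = -1944 / 25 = -77.76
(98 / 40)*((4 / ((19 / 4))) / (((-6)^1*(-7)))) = 14 / 285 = 0.05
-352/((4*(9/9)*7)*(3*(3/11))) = -968/63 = -15.37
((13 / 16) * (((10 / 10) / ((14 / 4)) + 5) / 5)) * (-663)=-318903 / 560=-569.47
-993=-993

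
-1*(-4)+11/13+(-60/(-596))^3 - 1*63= -2500765569/43003337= -58.15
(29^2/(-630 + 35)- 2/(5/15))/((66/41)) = -16441/3570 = -4.61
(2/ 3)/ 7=2/ 21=0.10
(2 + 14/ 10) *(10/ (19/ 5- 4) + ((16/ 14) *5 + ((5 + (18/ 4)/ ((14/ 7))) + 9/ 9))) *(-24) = 102918/ 35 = 2940.51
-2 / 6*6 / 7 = -2 / 7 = -0.29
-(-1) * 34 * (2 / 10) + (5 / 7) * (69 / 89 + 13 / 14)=349623 / 43610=8.02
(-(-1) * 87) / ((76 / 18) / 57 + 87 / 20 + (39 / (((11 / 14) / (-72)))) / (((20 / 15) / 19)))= -516780 / 302479561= -0.00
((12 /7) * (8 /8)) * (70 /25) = 24 /5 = 4.80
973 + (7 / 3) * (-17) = 933.33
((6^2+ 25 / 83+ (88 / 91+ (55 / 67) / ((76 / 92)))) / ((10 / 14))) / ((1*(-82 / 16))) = -2943099968 / 281581235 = -10.45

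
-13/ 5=-2.60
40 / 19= 2.11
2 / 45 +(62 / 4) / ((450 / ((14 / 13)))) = 53 / 650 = 0.08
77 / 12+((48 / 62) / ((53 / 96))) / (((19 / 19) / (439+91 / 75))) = 307438231 / 492900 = 623.73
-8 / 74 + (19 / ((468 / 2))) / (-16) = -15679 / 138528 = -0.11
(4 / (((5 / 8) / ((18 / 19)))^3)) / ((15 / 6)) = 23887872 / 4286875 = 5.57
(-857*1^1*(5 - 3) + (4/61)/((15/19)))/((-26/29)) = 1911.68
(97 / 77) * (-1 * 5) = -485 / 77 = -6.30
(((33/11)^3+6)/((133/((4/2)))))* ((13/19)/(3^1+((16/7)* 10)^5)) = 2060058/37853611801981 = 0.00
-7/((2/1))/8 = -7/16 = -0.44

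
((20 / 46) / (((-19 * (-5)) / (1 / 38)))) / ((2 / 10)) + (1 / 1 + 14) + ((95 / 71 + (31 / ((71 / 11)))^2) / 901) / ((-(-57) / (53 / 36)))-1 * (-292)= 11795996461769 / 38423278314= 307.00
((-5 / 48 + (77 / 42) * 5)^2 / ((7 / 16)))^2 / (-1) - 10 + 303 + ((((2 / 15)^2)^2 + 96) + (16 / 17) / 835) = -62832127434717719 / 1802878560000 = -34851.00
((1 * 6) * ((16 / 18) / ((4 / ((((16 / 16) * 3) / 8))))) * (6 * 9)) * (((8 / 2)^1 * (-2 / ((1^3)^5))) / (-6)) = 36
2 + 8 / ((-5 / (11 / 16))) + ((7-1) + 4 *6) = 309 / 10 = 30.90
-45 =-45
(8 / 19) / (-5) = -8 / 95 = -0.08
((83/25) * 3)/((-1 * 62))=-249/1550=-0.16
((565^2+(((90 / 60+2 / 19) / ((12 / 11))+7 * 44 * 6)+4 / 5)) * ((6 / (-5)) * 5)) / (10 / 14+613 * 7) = -5124361333 / 11415960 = -448.88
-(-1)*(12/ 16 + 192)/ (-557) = -771/ 2228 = -0.35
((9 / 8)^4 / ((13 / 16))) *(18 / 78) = 19683 / 43264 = 0.45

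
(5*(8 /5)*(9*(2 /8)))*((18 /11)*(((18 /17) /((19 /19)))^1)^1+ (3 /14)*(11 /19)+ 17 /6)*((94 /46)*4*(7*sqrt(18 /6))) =394727808*sqrt(3) /81719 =8366.34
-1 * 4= -4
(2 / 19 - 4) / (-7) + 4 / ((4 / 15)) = 2069 / 133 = 15.56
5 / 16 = 0.31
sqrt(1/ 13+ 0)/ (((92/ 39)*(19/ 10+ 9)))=15*sqrt(13)/ 5014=0.01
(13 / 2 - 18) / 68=-23 / 136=-0.17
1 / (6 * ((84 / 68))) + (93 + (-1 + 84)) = 22193 / 126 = 176.13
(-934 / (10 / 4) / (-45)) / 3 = 1868 / 675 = 2.77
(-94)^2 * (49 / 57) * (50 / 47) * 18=2763600 / 19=145452.63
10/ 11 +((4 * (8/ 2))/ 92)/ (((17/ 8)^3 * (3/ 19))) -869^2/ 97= -7784.14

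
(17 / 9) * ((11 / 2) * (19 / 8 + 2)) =6545 / 144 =45.45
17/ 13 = 1.31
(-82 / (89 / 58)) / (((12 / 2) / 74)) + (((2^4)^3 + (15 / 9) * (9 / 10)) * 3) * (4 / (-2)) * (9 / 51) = -22684109 / 4539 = -4997.60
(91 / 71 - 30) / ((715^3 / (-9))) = 18351 / 25952337125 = 0.00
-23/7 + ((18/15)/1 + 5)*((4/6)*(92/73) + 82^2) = 63911879/1533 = 41690.72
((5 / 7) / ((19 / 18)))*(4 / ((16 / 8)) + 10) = 1080 / 133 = 8.12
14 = 14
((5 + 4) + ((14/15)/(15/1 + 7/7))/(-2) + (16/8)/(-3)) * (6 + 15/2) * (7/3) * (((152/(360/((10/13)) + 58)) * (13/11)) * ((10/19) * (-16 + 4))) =-1632267/2893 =-564.21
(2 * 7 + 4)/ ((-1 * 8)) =-9/ 4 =-2.25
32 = 32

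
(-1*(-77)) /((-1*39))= -77 /39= -1.97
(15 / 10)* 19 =28.50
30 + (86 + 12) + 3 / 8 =128.38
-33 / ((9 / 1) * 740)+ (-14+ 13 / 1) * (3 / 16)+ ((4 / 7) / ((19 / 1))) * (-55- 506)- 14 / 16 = -21187427 / 1181040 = -17.94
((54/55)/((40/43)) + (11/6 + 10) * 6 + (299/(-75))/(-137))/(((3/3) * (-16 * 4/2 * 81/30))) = -0.83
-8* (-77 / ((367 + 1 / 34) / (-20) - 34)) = -418880 / 35599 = -11.77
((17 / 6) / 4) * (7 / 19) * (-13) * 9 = -4641 / 152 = -30.53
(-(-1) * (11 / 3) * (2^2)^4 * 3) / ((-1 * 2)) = -1408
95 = 95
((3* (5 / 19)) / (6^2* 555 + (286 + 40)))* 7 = 105 / 385814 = 0.00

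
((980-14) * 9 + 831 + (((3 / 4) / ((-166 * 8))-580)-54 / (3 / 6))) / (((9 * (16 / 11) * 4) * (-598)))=-516363551 / 1829707776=-0.28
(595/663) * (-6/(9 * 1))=-70/117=-0.60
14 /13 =1.08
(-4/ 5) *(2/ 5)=-8/ 25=-0.32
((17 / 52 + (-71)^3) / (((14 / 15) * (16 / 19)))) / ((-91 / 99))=75017054475 / 151424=495410.60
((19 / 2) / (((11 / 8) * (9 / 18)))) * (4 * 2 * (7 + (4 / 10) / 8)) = 42864 / 55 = 779.35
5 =5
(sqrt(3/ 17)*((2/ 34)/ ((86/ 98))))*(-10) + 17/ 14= 17/ 14-490*sqrt(51)/ 12427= 0.93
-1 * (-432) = 432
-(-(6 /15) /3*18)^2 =-5.76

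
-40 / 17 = -2.35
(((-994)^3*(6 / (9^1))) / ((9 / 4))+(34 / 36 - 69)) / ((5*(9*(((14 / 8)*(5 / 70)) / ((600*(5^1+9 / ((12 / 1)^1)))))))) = -14456629961480 / 81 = -178476913104.69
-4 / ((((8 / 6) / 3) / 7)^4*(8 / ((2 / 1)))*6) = -5250987 / 512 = -10255.83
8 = 8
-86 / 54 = -43 / 27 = -1.59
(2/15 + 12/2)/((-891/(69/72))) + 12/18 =52931/80190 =0.66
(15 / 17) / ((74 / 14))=105 / 629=0.17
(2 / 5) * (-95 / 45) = -38 / 45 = -0.84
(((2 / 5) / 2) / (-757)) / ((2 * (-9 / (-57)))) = -19 / 22710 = -0.00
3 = 3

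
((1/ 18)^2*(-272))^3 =-314432/ 531441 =-0.59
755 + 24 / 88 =8308 / 11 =755.27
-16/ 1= -16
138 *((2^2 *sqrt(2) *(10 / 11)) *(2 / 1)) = 11040 *sqrt(2) / 11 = 1419.36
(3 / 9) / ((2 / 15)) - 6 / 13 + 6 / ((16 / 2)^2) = 887 / 416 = 2.13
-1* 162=-162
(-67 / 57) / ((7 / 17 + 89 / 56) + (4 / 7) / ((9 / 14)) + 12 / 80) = -956760 / 2474389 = -0.39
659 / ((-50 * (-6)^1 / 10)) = 659 / 30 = 21.97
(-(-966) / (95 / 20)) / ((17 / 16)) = 61824 / 323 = 191.41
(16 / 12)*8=32 / 3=10.67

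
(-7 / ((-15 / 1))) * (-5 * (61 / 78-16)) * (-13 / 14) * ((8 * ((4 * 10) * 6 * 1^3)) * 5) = -949600 / 3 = -316533.33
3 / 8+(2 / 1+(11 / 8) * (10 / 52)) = 549 / 208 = 2.64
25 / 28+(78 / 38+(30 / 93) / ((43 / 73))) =2477171 / 709156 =3.49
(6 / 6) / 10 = 1 / 10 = 0.10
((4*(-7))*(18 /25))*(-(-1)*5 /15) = -168 /25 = -6.72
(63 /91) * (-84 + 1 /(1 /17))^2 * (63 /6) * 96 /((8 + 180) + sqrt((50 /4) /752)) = 3838283753472 /230348521 - 271494720 * sqrt(94) /230348521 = 16651.51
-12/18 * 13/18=-13/27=-0.48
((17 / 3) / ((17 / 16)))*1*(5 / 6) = 40 / 9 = 4.44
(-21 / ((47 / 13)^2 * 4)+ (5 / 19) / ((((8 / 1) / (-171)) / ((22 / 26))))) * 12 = -3557187 / 57434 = -61.94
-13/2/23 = -13/46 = -0.28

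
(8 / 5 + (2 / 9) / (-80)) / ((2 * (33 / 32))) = 230 / 297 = 0.77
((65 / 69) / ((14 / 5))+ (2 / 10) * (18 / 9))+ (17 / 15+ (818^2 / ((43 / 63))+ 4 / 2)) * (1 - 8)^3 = -4655845236713 / 13846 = -336259225.53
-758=-758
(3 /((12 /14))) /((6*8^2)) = 7 /768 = 0.01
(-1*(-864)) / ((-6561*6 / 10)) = -160 / 729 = -0.22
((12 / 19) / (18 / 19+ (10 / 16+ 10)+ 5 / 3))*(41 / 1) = 11808 / 6037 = 1.96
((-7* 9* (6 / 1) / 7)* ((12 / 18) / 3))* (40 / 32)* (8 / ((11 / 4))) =-480 / 11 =-43.64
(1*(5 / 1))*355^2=630125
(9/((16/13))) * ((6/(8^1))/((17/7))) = 2457/1088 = 2.26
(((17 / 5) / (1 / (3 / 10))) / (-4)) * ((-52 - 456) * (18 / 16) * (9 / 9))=58293 / 400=145.73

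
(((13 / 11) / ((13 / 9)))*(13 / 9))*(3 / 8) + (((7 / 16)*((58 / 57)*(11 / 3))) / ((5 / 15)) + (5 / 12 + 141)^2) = 602040797 / 30096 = 20004.01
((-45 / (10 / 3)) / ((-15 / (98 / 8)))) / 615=147 / 8200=0.02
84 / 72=7 / 6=1.17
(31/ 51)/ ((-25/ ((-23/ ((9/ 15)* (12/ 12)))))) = 713/ 765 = 0.93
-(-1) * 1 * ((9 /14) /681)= 3 /3178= 0.00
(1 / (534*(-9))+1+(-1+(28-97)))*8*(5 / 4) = -1658075 / 2403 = -690.00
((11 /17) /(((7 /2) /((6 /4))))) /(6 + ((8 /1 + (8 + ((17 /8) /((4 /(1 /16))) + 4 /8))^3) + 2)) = 0.00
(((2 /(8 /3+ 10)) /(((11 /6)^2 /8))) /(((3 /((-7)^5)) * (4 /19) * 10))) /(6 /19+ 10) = -58653 /605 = -96.95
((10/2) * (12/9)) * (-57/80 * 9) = -171/4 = -42.75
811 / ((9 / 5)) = 4055 / 9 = 450.56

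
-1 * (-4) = 4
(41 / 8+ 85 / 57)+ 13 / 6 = 1335 / 152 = 8.78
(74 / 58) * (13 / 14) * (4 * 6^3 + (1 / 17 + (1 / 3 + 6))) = 10675795 / 10353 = 1031.18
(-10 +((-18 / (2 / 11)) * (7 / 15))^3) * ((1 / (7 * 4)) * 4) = -12327641 / 875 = -14088.73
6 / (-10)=-3 / 5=-0.60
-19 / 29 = -0.66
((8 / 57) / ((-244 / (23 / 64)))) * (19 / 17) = -23 / 99552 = -0.00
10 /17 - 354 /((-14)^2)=-2029 /1666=-1.22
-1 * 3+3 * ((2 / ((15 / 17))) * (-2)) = -83 / 5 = -16.60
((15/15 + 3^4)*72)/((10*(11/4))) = 11808/55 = 214.69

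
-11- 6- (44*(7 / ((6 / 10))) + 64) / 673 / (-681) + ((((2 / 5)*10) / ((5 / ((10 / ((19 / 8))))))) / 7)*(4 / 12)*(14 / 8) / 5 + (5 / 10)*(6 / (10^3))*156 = -107594957453 / 6530960250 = -16.47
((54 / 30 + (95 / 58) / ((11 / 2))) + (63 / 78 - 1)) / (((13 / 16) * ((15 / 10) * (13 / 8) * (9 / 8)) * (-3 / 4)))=-323670016 / 283841415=-1.14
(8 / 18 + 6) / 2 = 29 / 9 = 3.22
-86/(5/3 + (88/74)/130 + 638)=-620490/4615261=-0.13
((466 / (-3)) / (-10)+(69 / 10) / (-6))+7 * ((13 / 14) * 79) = 31673 / 60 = 527.88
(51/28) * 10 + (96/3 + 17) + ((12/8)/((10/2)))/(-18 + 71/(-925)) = 7865288/117047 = 67.20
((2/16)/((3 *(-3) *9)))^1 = -1/648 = -0.00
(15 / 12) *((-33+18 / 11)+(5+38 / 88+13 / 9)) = -48485 / 1584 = -30.61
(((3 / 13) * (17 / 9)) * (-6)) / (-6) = 17 / 39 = 0.44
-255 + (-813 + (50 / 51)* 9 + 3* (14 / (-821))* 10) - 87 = -16004325 / 13957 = -1146.69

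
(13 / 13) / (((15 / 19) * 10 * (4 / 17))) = 323 / 600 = 0.54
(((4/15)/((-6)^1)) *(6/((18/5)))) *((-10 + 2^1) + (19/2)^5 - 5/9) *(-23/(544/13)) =391908569/124416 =3149.99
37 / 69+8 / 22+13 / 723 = 55964 / 60973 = 0.92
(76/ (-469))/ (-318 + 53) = 76/ 124285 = 0.00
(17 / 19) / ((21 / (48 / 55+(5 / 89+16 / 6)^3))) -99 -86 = -10985796282766 / 59672101005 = -184.10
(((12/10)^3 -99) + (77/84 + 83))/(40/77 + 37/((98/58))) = -10797787/18124500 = -0.60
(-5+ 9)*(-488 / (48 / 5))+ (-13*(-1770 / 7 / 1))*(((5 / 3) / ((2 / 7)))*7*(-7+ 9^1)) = 804740 / 3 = 268246.67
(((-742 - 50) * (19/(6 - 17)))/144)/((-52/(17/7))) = -323/728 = -0.44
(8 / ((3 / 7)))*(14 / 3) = 784 / 9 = 87.11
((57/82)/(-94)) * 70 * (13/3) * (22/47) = -95095/90569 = -1.05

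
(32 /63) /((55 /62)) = 1984 /3465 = 0.57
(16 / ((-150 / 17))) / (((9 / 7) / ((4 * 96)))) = -121856 / 225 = -541.58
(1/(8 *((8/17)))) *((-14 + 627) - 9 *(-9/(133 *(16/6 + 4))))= 27723991/170240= 162.85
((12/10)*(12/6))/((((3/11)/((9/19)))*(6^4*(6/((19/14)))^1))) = 11/15120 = 0.00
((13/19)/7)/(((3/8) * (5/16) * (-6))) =-832/5985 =-0.14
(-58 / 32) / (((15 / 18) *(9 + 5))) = -87 / 560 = -0.16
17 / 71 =0.24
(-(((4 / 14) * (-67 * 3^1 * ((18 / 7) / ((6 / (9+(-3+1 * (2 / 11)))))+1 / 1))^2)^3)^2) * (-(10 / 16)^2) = 26349266898761346208166322261924097021911259923572877104025 / 5110659444720493652594257729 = 5155746960596473516202154000000.00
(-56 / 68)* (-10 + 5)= 70 / 17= 4.12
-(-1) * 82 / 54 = 41 / 27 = 1.52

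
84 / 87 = 28 / 29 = 0.97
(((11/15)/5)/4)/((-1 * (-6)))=0.01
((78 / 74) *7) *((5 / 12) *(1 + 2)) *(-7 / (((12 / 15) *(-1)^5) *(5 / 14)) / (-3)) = -22295 / 296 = -75.32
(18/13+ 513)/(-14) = -6687/182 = -36.74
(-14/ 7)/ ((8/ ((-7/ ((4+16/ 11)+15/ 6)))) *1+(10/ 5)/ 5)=55/ 239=0.23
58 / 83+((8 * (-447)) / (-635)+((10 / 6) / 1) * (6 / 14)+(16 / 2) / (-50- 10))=6.91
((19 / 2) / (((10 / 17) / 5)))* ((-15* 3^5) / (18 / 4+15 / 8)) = -46170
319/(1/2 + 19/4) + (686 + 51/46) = 722443/966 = 747.87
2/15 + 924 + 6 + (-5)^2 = 14327/15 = 955.13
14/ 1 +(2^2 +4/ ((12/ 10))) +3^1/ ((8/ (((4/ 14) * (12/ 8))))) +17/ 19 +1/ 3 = 22.72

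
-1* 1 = -1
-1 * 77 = -77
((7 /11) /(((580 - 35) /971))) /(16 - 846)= -6797 /4975850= -0.00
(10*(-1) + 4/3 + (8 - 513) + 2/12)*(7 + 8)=-15405/2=-7702.50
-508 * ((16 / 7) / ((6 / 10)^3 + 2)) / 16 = -63500 / 1939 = -32.75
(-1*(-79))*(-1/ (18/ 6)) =-79/ 3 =-26.33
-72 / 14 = -36 / 7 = -5.14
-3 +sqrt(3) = -1.27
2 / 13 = 0.15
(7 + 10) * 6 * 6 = 612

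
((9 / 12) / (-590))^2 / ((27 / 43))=43 / 16708800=0.00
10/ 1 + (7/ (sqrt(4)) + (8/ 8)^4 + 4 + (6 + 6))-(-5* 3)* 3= 151/ 2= 75.50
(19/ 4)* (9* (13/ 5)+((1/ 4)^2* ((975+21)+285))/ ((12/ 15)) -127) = -21413/ 1280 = -16.73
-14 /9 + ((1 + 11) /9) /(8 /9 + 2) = -128 /117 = -1.09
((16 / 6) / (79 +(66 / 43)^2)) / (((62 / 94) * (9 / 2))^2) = 130702112 / 35128164321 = 0.00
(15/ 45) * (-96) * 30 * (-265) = 254400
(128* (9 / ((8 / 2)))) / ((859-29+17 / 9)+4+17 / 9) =0.34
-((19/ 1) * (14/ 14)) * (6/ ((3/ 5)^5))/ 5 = -23750/ 81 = -293.21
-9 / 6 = -3 / 2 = -1.50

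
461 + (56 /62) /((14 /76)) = 14443 /31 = 465.90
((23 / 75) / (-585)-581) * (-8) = 203931184 / 43875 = 4648.00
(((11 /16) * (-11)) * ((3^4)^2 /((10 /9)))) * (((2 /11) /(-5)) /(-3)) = -216513 /400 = -541.28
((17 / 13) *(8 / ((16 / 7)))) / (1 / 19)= 2261 / 26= 86.96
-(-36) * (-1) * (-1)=36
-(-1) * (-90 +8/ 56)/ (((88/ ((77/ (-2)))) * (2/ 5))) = 3145/ 32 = 98.28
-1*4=-4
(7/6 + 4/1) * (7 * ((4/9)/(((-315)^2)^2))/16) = 31/303807105000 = 0.00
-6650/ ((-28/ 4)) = 950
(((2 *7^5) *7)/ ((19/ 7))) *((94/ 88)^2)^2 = 4018627129783/ 35606912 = 112860.87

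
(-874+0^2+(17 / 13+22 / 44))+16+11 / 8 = -88901 / 104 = -854.82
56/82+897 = 36805/41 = 897.68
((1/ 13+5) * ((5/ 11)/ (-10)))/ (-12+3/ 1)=1/ 39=0.03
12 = 12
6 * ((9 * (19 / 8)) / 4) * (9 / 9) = 513 / 16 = 32.06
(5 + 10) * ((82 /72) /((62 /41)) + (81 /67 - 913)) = -681201265 /49848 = -13665.57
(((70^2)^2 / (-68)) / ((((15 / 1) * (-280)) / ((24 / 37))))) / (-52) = -8575 / 8177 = -1.05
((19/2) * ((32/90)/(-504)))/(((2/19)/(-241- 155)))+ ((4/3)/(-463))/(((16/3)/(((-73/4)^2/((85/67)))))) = 25.07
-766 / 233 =-3.29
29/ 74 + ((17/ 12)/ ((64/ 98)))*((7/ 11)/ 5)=521987/ 781440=0.67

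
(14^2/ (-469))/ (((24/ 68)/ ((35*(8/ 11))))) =-66640/ 2211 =-30.14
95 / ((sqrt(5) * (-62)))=-19 * sqrt(5) / 62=-0.69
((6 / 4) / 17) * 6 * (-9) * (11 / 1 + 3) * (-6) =6804 / 17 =400.24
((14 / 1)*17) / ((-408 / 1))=-7 / 12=-0.58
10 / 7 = 1.43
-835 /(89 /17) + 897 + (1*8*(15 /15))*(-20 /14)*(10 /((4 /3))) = 406066 /623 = 651.79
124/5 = 24.80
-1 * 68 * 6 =-408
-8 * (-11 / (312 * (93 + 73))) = 11 / 6474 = 0.00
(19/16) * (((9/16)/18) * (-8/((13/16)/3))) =-57/52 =-1.10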